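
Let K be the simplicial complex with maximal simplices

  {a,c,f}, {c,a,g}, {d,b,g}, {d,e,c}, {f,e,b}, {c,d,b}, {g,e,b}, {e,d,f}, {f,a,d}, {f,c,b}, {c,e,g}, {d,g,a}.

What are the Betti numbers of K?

b_0 = 1, b_1 = 0, b_2 = 0.

K has 7 vertices, 18 edges, 12 triangles.
rank ∂_0 = 0, rank ∂_1 = 6 ⇒ b_0 = 7 − 0 − 6 = 1; all invariant factors of ∂_1 are 1 so no torsion. So H_0 ≅ Z.
rank ∂_1 = 6, rank ∂_2 = 12 ⇒ b_1 = 18 − 6 − 12 = 0; ∂_2 has invariant factor(s) [2] giving torsion. So H_1 ≅ Z/2Z.
rank ∂_2 = 12, rank ∂_3 = 0 ⇒ b_2 = 12 − 12 − 0 = 0. So H_2 ≅ 0.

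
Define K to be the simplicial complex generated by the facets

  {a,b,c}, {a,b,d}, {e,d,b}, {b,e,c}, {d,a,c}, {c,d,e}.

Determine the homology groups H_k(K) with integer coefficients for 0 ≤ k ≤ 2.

H_0 ≅ Z,  H_1 = 0,  H_2 ≅ Z.

Order the vertices as a < b < c < d < e. Listing each simplex with vertices in this order, K has dimension 2 with simplices:

  0-simplices (5): a, b, c, d, e
  1-simplices (9): ab, ac, ad, bc, bd, be, cd, ce, de
  2-simplices (6): abc, abd, acd, bce, bde, cde

Hence C_0 ≅ Z^5, C_1 ≅ Z^9, C_2 ≅ Z^6.

∂_1: C_1 → C_0 is given by ∂[p,q] = [q] − [p]. For instance
  ∂bd = d − b.
The 5×9 boundary matrix has rank 4 and Smith normal form diag(1,1,1,1).

The boundary map ∂_2: C_2 → C_1 acts by ∂[p,q,r] = [q,r] − [p,r] + [p,q]. For instance
  ∂abc = bc − ac + ab,
  ∂bde = de − be + bd.
The resulting 9×6 matrix has rank 5, and its Smith normal form has invariant factors (1,1,1,1,1).

Now H_k = ker ∂_k / im ∂_{k+1}, so:

  H_0: rank C_0 − rank ∂_1 = 5 − 4 = 1, and the invariant factors of ∂_1 are all 1, so H_0 = Z.
  H_1: rank ker ∂_1 − rank ∂_2 = (9 − 4) − 5 = 0, and the invariant factors of ∂_2 are all 1, so H_1 = 0.
  H_2: rank ker ∂_2 − rank ∂_3 = (6 − 5) − 0 = 1, and there is no ∂_3, so H_2 = Z.

(K is a triangulation of the 2-sphere S^2.)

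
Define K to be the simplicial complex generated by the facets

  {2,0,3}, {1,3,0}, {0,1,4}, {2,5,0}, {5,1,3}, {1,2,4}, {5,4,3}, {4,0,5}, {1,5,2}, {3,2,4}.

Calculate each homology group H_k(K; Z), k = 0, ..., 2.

Take the total order 0 < 1 < 2 < 3 < 4 < 5 on the vertex set. Then K (dimension 2) consists of the simplices:

  0-simplices (6): [0], [1], [2], [3], [4], [5]
  1-simplices (15): [0,1], [0,2], [0,3], [0,4], [0,5], [1,2], [1,3], [1,4], [1,5], [2,3], [2,4], [2,5], [3,4], [3,5], [4,5]
  2-simplices (10): [0,1,3], [0,1,4], [0,2,3], [0,2,5], [0,4,5], [1,2,4], [1,2,5], [1,3,5], [2,3,4], [3,4,5]

so the chain groups are C_0 ≅ Z^6, C_1 ≅ Z^15, C_2 ≅ Z^10.

The boundary map ∂_1: C_1 → C_0 maps an edge to its endpoints' difference, ∂[p,q] = q − p.
The 6×15 boundary matrix has rank 5 and Smith normal form diag(1,1,1,1,1).

∂_2: C_2 → C_1 maps a triangle to the signed sum of its edges. For instance
  ∂[2,3,4] = [3,4] − [2,4] + [2,3],
  ∂[1,2,4] = [2,4] − [1,4] + [1,2].
This gives a 15×10 integer matrix of rank 10; reducing to Smith normal form yields diagonal entries (1,1,1,1,1,1,1,1,1,2).

Now H_k = ker ∂_k / im ∂_{k+1}, so:

  H_0: rank C_0 − rank ∂_1 = 6 − 5 = 1, and the invariant factors of ∂_1 are all 1, so H_0 = Z.
  H_1: rank ker ∂_1 − rank ∂_2 = (15 − 5) − 10 = 0, and ∂_2 has invariant factor 2 > 1, so H_1 = Z/2Z.
  H_2: rank ker ∂_2 − rank ∂_3 = (10 − 10) − 0 = 0, and there is no ∂_3, so H_2 = 0.

H_0 ≅ Z,  H_1 ≅ Z/2Z,  H_2 = 0.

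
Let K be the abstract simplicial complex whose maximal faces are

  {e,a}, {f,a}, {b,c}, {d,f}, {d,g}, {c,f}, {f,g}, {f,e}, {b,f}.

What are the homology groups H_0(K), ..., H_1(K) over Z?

Order the vertices as a < b < c < d < e < f < g. Listing each simplex with vertices in this order, K has dimension 1 with simplices:

  0-simplices (7): a, b, c, d, e, f, g
  1-simplices (9): ae, af, bc, bf, cf, df, dg, ef, fg

Hence C_0 ≅ Z^7, C_1 ≅ Z^9.

∂_1: C_1 → C_0 is given by ∂[p,q] = [q] − [p].
This gives a 7×9 integer matrix of rank 6; reducing to Smith normal form yields diagonal entries (1,1,1,1,1,1).

Reading off H_k = ker ∂_k / im ∂_{k+1}:

  H_0: rank C_0 − rank ∂_1 = 7 − 6 = 1, and the invariant factors of ∂_1 are all 1, so H_0 ≅ Z.
  H_1: rank ker ∂_1 − rank ∂_2 = (9 − 6) − 0 = 3, and there is no ∂_2, so H_1 ≅ Z^3.

(K is a triangulation of a wedge of 3 circles.)

H_0 ≅ Z,  H_1 ≅ Z^3.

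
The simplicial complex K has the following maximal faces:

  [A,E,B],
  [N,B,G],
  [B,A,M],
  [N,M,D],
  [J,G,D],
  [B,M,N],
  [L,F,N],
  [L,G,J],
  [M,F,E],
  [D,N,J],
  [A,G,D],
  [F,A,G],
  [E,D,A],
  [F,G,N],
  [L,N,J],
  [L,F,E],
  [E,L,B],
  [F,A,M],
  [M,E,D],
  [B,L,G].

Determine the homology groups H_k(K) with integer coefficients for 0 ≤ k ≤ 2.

H_0 = Z,  H_1 = Z ⊕ Z/2Z,  H_2 = 0.

K has 10 vertices, 30 edges, 20 triangles.
rank ∂_0 = 0, rank ∂_1 = 9 ⇒ b_0 = 10 − 0 − 9 = 1; all invariant factors of ∂_1 are 1 so no torsion. So H_0 ≅ Z.
rank ∂_1 = 9, rank ∂_2 = 20 ⇒ b_1 = 30 − 9 − 20 = 1; ∂_2 has invariant factor(s) [2] giving torsion. So H_1 ≅ Z ⊕ Z/2Z.
rank ∂_2 = 20, rank ∂_3 = 0 ⇒ b_2 = 20 − 20 − 0 = 0. So H_2 ≅ 0.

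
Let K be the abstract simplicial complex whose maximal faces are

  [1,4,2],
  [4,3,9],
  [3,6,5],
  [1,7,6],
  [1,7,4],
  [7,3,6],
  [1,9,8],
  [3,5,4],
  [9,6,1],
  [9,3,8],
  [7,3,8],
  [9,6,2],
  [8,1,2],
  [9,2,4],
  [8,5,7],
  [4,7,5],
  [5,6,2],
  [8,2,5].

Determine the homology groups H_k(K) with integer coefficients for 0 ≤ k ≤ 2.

Fix the vertex order 1 < 2 < 3 < 4 < 5 < 6 < 7 < 8 < 9 and write every simplex with vertices in increasing order. Then dim K = 2 and the simplices of K are:

  0-simplices (9): [1], [2], [3], [4], [5], [6], [7], [8], [9]
  1-simplices (27): (27 of them)
  2-simplices (18): [1,2,4], [1,2,8], [1,4,7], [1,6,7], [1,6,9], [1,8,9], [2,4,9], [2,5,6], [2,5,8], [2,6,9], [3,4,5], [3,4,9], [3,5,6], [3,6,7], [3,7,8], [3,8,9], [4,5,7], [5,7,8]

Hence C_0 ≅ Z^9, C_1 ≅ Z^27, C_2 ≅ Z^18.

Boundary ∂_1: C_1 → C_0 maps an edge to its endpoints' difference, ∂[p,q] = q − p. For instance
  ∂[4,7] = [7] − [4].
As a 9×27 matrix over Z this has rank 8, with invariant factors (1,1,1,1,1,1,1,1).

The boundary map ∂_2: C_2 → C_1 acts by ∂[p,q,r] = [q,r] − [p,r] + [p,q]. For instance
  ∂[3,4,9] = [4,9] − [3,9] + [3,4],
  ∂[2,5,6] = [5,6] − [2,6] + [2,5].
This gives a 27×18 integer matrix of rank 18; reducing to Smith normal form yields diagonal entries (1,1,1,1,1,1,1,1,1,1,1,1,1,1,1,1,1,2).

Now H_k = ker ∂_k / im ∂_{k+1}, so:

  H_0: rank C_0 − rank ∂_1 = 9 − 8 = 1, and the invariant factors of ∂_1 are all 1, so H_0 = Z.
  H_1: rank ker ∂_1 − rank ∂_2 = (27 − 8) − 18 = 1, and ∂_2 has invariant factor 2 > 1, so H_1 = Z × Z/2.
  H_2: rank ker ∂_2 − rank ∂_3 = (18 − 18) − 0 = 0, and there is no ∂_3, so H_2 = 0.

H_0 = Z,  H_1 = Z × Z/2,  H_2 = 0.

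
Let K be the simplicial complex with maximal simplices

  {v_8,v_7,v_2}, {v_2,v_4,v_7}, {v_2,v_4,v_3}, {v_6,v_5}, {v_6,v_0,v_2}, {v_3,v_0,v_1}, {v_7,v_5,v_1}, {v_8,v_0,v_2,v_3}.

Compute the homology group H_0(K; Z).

Order the vertices as v_0 < v_1 < v_2 < v_3 < v_4 < v_5 < v_6 < v_7 < v_8. Listing each simplex with vertices in this order, K has dimension 3 with simplices:

  0-simplices (9): [v_0], [v_1], [v_2], [v_3], [v_4], [v_5], [v_6], [v_7], [v_8]
  1-simplices (19): (19 of them)
  2-simplices (10): [v_0,v_1,v_3], [v_0,v_2,v_3], [v_0,v_2,v_6], [v_0,v_2,v_8], [v_0,v_3,v_8], [v_1,v_5,v_7], [v_2,v_3,v_4], [v_2,v_3,v_8], [v_2,v_4,v_7], [v_2,v_7,v_8]
  3-simplices (1): [v_0,v_2,v_3,v_8]

so the chain groups are C_0 ≅ Z^9, C_1 ≅ Z^19, C_2 ≅ Z^10, C_3 ≅ Z^1.

∂_1: C_1 → C_0 is given by ∂[p,q] = [q] − [p]. For instance
  ∂[v_2,v_7] = [v_7] − [v_2].
The resulting 9×19 matrix has rank 8, and its Smith normal form has invariant factors (1,1,1,1,1,1,1,1).

Boundary ∂_2: C_2 → C_1 maps a triangle to the signed sum of its edges. For instance
  ∂[v_2,v_3,v_4] = [v_3,v_4] − [v_2,v_4] + [v_2,v_3],
  ∂[v_0,v_1,v_3] = [v_1,v_3] − [v_0,v_3] + [v_0,v_1].
This gives a 19×10 integer matrix of rank 9; reducing to Smith normal form yields diagonal entries (1,1,1,1,1,1,1,1,1).

Boundary ∂_3: C_3 → C_2 sends each 3-simplex σ to the alternating sum Σ_i (−1)^i (σ with its i-th vertex removed). For instance
  ∂[v_0,v_2,v_3,v_8] = [v_2,v_3,v_8] − [v_0,v_3,v_8] + [v_0,v_2,v_8] − [v_0,v_2,v_3].
As a 10×1 matrix over Z this has rank 1, with invariant factors (1).

Computing H_k = (kernel of ∂_k) / (image of ∂_{k+1}):

  H_0: rank C_0 − rank ∂_1 = 9 − 8 = 1, and the invariant factors of ∂_1 are all 1, so H_0 = Z.

H_0 = Z.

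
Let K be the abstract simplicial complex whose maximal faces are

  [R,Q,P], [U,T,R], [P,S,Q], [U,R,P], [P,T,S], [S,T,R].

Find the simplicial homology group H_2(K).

H_2 = 0.

We work with the vertex ordering P < Q < R < S < T < U. The simplices of K, each written with vertices in increasing order, are:

  0-simplices (6): P, Q, R, S, T, U
  1-simplices (12): PQ, PR, PS, PT, PU, QR, QS, RS, RT, RU, ST, TU
  2-simplices (6): PQR, PQS, PRU, PST, RST, RTU

Hence C_0 ≅ Z^6, C_1 ≅ Z^12, C_2 ≅ Z^6.

∂_1: C_1 → C_0 maps an edge to its endpoints' difference, ∂[p,q] = q − p.
As a 6×12 matrix over Z this has rank 5, with invariant factors (1,1,1,1,1).

Boundary ∂_2: C_2 → C_1 sends each 2-simplex [p,q,r] to [q,r] − [p,r] + [p,q]. For instance
  ∂PRU = RU − PU + PR,
  ∂PQR = QR − PR + PQ.
The 12×6 boundary matrix has rank 6 and Smith normal form diag(1,1,1,1,1,1).

From H_k ≅ ker(∂_k) / im(∂_{k+1}) we obtain:

  H_2: rank ker ∂_2 − rank ∂_3 = (6 − 6) − 0 = 0, and there is no ∂_3, so H_2 = 0.

(K is a triangulation of the cylinder S^1 x I.)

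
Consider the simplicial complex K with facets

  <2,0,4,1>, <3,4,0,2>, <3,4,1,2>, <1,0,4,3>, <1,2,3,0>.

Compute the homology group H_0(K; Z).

We work with the vertex ordering 0 < 1 < 2 < 3 < 4. The simplices of K, each written with vertices in increasing order, are:

  0-simplices (5): [0], [1], [2], [3], [4]
  1-simplices (10): [0,1], [0,2], [0,3], [0,4], [1,2], [1,3], [1,4], [2,3], [2,4], [3,4]
  2-simplices (10): [0,1,2], [0,1,3], [0,1,4], [0,2,3], [0,2,4], [0,3,4], [1,2,3], [1,2,4], [1,3,4], [2,3,4]
  3-simplices (5): [0,1,2,3], [0,1,2,4], [0,1,3,4], [0,2,3,4], [1,2,3,4]

giving chain groups C_0 ≅ Z^5, C_1 ≅ Z^10, C_2 ≅ Z^10, C_3 ≅ Z^5.

∂_1: C_1 → C_0 maps an edge to its endpoints' difference, ∂[p,q] = q − p. For instance
  ∂[3,4] = [4] − [3].
This gives a 5×10 integer matrix of rank 4; reducing to Smith normal form yields diagonal entries (1,1,1,1).

Boundary ∂_2: C_2 → C_1 maps a triangle to the signed sum of its edges. For instance
  ∂[0,3,4] = [3,4] − [0,4] + [0,3],
  ∂[0,2,4] = [2,4] − [0,4] + [0,2].
The resulting 10×10 matrix has rank 6, and its Smith normal form has invariant factors (1,1,1,1,1,1).

The boundary map ∂_3: C_3 → C_2 sends each 3-simplex σ to the alternating sum Σ_i (−1)^i (σ with its i-th vertex removed). For instance
  ∂[0,2,3,4] = [2,3,4] − [0,3,4] + [0,2,4] − [0,2,3],
  ∂[0,1,3,4] = [1,3,4] − [0,3,4] + [0,1,4] − [0,1,3].
The resulting 10×5 matrix has rank 4, and its Smith normal form has invariant factors (1,1,1,1).

Now H_k = ker ∂_k / im ∂_{k+1}, so:

  H_0: rank C_0 − rank ∂_1 = 5 − 4 = 1, and the invariant factors of ∂_1 are all 1, so H_0 ≅ Z.

(K is a triangulation of the 3-sphere S^3.)

H_0 ≅ Z.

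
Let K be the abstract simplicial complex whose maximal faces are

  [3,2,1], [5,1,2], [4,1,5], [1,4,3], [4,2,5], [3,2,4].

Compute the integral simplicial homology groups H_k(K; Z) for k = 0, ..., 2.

H_0 ≅ Z,  H_1 = 0,  H_2 ≅ Z.

We work with the vertex ordering 1 < 2 < 3 < 4 < 5. The simplices of K, each written with vertices in increasing order, are:

  0-simplices (5): [1], [2], [3], [4], [5]
  1-simplices (9): [1,2], [1,3], [1,4], [1,5], [2,3], [2,4], [2,5], [3,4], [4,5]
  2-simplices (6): [1,2,3], [1,2,5], [1,3,4], [1,4,5], [2,3,4], [2,4,5]

giving chain groups C_0 ≅ Z^5, C_1 ≅ Z^9, C_2 ≅ Z^6.

The boundary map ∂_1: C_1 → C_0 is given by ∂[p,q] = [q] − [p].
The 5×9 boundary matrix has rank 4 and Smith normal form diag(1,1,1,1).

The boundary map ∂_2: C_2 → C_1 maps a triangle to the signed sum of its edges. For instance
  ∂[1,2,5] = [2,5] − [1,5] + [1,2],
  ∂[2,4,5] = [4,5] − [2,5] + [2,4].
The 9×6 boundary matrix has rank 5 and Smith normal form diag(1,1,1,1,1).

Now H_k = ker ∂_k / im ∂_{k+1}, so:

  H_0: rank C_0 − rank ∂_1 = 5 − 4 = 1, and the invariant factors of ∂_1 are all 1, so H_0 ≅ Z.
  H_1: rank ker ∂_1 − rank ∂_2 = (9 − 4) − 5 = 0, and the invariant factors of ∂_2 are all 1, so H_1 ≅ 0.
  H_2: rank ker ∂_2 − rank ∂_3 = (6 − 5) − 0 = 1, and there is no ∂_3, so H_2 ≅ Z.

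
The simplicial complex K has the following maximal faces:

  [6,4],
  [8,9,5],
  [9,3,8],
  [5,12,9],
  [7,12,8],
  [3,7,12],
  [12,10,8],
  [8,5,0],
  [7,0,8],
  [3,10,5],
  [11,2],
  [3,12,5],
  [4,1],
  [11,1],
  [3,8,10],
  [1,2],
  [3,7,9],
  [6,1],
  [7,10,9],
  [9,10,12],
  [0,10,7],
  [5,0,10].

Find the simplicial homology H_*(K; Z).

H_0 = Z^2,  H_1 = Z^4,  H_2 = Z.

K has 13 vertices, 30 edges, 16 triangles.
rank ∂_0 = 0, rank ∂_1 = 11 ⇒ b_0 = 13 − 0 − 11 = 2; all invariant factors of ∂_1 are 1 so no torsion. So H_0 ≅ Z^2.
rank ∂_1 = 11, rank ∂_2 = 15 ⇒ b_1 = 30 − 11 − 15 = 4; all invariant factors of ∂_2 are 1 so no torsion. So H_1 ≅ Z^4.
rank ∂_2 = 15, rank ∂_3 = 0 ⇒ b_2 = 16 − 15 − 0 = 1. So H_2 ≅ Z.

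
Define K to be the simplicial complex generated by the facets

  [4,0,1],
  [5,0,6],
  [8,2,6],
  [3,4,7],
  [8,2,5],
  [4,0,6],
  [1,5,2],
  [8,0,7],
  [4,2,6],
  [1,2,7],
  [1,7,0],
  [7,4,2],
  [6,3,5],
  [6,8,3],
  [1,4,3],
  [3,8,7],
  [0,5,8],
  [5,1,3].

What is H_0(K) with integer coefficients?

Order the vertices as 0 < 1 < 2 < 3 < 4 < 5 < 6 < 7 < 8. Listing each simplex with vertices in this order, K has dimension 2 with simplices:

  0-simplices (9): [0], [1], [2], [3], [4], [5], [6], [7], [8]
  1-simplices (27): (27 of them)
  2-simplices (18): [0,1,4], [0,1,7], [0,4,6], [0,5,6], [0,5,8], [0,7,8], [1,2,5], [1,2,7], [1,3,4], [1,3,5], [2,4,6], [2,4,7], [2,5,8], [2,6,8], [3,4,7], [3,5,6], [3,6,8], [3,7,8]

so the chain groups are C_0 ≅ Z^9, C_1 ≅ Z^27, C_2 ≅ Z^18.

∂_1: C_1 → C_0 sends each edge [p,q] (with p < q) to q − p.
The resulting 9×27 matrix has rank 8, and its Smith normal form has invariant factors (1,1,1,1,1,1,1,1).

The boundary map ∂_2: C_2 → C_1 sends each 2-simplex [p,q,r] to [q,r] − [p,r] + [p,q]. For instance
  ∂[2,4,7] = [4,7] − [2,7] + [2,4],
  ∂[1,3,5] = [3,5] − [1,5] + [1,3].
As a 27×18 matrix over Z this has rank 18, with invariant factors (1,1,1,1,1,1,1,1,1,1,1,1,1,1,1,1,1,2).

Computing H_k = (kernel of ∂_k) / (image of ∂_{k+1}):

  H_0: rank C_0 − rank ∂_1 = 9 − 8 = 1, and the invariant factors of ∂_1 are all 1, so H_0 ≅ Z.

(K is a triangulation of the Klein bottle.)

H_0 ≅ Z.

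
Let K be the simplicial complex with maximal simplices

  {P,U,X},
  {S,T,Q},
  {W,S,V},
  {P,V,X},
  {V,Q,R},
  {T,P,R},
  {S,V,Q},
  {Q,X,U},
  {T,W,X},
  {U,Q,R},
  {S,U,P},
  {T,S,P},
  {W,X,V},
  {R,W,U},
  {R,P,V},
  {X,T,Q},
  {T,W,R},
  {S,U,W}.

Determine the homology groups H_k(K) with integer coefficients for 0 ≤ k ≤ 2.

K has 9 vertices, 27 edges, 18 triangles.
rank ∂_0 = 0, rank ∂_1 = 8 ⇒ b_0 = 9 − 0 − 8 = 1; all invariant factors of ∂_1 are 1 so no torsion. So H_0 ≅ Z.
rank ∂_1 = 8, rank ∂_2 = 17 ⇒ b_1 = 27 − 8 − 17 = 2; all invariant factors of ∂_2 are 1 so no torsion. So H_1 ≅ Z^2.
rank ∂_2 = 17, rank ∂_3 = 0 ⇒ b_2 = 18 − 17 − 0 = 1. So H_2 ≅ Z.

H_0 = Z,  H_1 = Z^2,  H_2 = Z.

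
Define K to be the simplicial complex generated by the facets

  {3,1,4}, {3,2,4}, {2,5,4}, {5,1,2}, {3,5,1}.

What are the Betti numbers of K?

Take the total order 1 < 2 < 3 < 4 < 5 on the vertex set. Then K (dimension 2) consists of the simplices:

  0-simplices (5): [1], [2], [3], [4], [5]
  1-simplices (10): [1,2], [1,3], [1,4], [1,5], [2,3], [2,4], [2,5], [3,4], [3,5], [4,5]
  2-simplices (5): [1,2,5], [1,3,4], [1,3,5], [2,3,4], [2,4,5]

so the chain groups are C_0 ≅ Z^5, C_1 ≅ Z^10, C_2 ≅ Z^5.

The boundary map ∂_1: C_1 → C_0 sends each edge [p,q] (with p < q) to q − p.
This gives a 5×10 integer matrix of rank 4; reducing to Smith normal form yields diagonal entries (1,1,1,1).

The boundary map ∂_2: C_2 → C_1 acts by ∂[p,q,r] = [q,r] − [p,r] + [p,q]. For instance
  ∂[2,3,4] = [3,4] − [2,4] + [2,3],
  ∂[1,3,4] = [3,4] − [1,4] + [1,3].
The 10×5 boundary matrix has rank 5 and Smith normal form diag(1,1,1,1,1).

Reading off H_k = ker ∂_k / im ∂_{k+1}:

  H_0: rank C_0 − rank ∂_1 = 5 − 4 = 1, and the invariant factors of ∂_1 are all 1, so H_0 ≅ Z.
  H_1: rank ker ∂_1 − rank ∂_2 = (10 − 4) − 5 = 1, and the invariant factors of ∂_2 are all 1, so H_1 ≅ Z.
  H_2: rank ker ∂_2 − rank ∂_3 = (5 − 5) − 0 = 0, and there is no ∂_3, so H_2 ≅ 0.

(K is a triangulation of the Möbius band.)

Hence the Betti numbers are b_0 = 1, b_1 = 1, b_2 = 0.

b_0 = 1, b_1 = 1, b_2 = 0.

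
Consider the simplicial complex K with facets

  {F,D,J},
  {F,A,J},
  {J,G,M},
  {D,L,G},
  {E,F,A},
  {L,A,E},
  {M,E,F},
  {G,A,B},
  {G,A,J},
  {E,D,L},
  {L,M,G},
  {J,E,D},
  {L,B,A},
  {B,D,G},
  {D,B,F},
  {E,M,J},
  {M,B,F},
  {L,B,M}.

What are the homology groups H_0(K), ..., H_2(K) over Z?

We work with the vertex ordering A < B < D < E < F < G < J < L < M. The simplices of K, each written with vertices in increasing order, are:

  0-simplices (9): A, B, D, E, F, G, J, L, M
  1-simplices (27): AB, AE, AF, AG, AJ, AL, BD, BF, BG, BL, BM, DE, DF, DG, DJ, DL, EF, EJ, EL, EM, FJ, FM, GJ, GL, GM, JM, LM
  2-simplices (18): ABG, ABL, AEF, AEL, AFJ, AGJ, BDF, BDG, BFM, BLM, DEJ, DEL, DFJ, DGL, EFM, EJM, GJM, GLM

Hence C_0 ≅ Z^9, C_1 ≅ Z^27, C_2 ≅ Z^18.

∂_1: C_1 → C_0 is given by ∂[p,q] = [q] − [p]. For instance
  ∂LM = M − L.
The 9×27 boundary matrix has rank 8 and Smith normal form diag(1,1,1,1,1,1,1,1).

∂_2: C_2 → C_1 maps a triangle to the signed sum of its edges. For instance
  ∂AEL = EL − AL + AE,
  ∂DEJ = EJ − DJ + DE.
The resulting 27×18 matrix has rank 18, and its Smith normal form has invariant factors (1,1,1,1,1,1,1,1,1,1,1,1,1,1,1,1,1,2).

Now H_k = ker ∂_k / im ∂_{k+1}, so:

  H_0: rank C_0 − rank ∂_1 = 9 − 8 = 1, and the invariant factors of ∂_1 are all 1, so H_0 ≅ Z.
  H_1: rank ker ∂_1 − rank ∂_2 = (27 − 8) − 18 = 1, and ∂_2 has invariant factor 2 > 1, so H_1 ≅ Z ⊕ Z/2.
  H_2: rank ker ∂_2 − rank ∂_3 = (18 − 18) − 0 = 0, and there is no ∂_3, so H_2 ≅ 0.

(K is a triangulation of the Klein bottle.)

H_0 = Z,  H_1 = Z ⊕ Z/2,  H_2 = 0.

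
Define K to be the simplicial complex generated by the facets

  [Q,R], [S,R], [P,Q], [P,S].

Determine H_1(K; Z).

H_1 = Z.

Order the vertices as P < Q < R < S. Listing each simplex with vertices in this order, K has dimension 1 with simplices:

  0-simplices (4): P, Q, R, S
  1-simplices (4): PQ, PS, QR, RS

so the chain groups are C_0 ≅ Z^4, C_1 ≅ Z^4.

The boundary map ∂_1: C_1 → C_0 sends each edge [p,q] (with p < q) to q − p. For instance
  ∂PS = S − P.
This gives a 4×4 integer matrix of rank 3; reducing to Smith normal form yields diagonal entries (1,1,1).

Computing H_k = (kernel of ∂_k) / (image of ∂_{k+1}):

  H_1: rank ker ∂_1 − rank ∂_2 = (4 − 3) − 0 = 1, and there is no ∂_2, so H_1 = Z.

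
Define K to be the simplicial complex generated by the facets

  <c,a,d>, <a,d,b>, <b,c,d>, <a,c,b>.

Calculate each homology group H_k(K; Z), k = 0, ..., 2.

K has 4 vertices, 6 edges, 4 triangles.
rank ∂_0 = 0, rank ∂_1 = 3 ⇒ b_0 = 4 − 0 − 3 = 1; all invariant factors of ∂_1 are 1 so no torsion. So H_0 = Z.
rank ∂_1 = 3, rank ∂_2 = 3 ⇒ b_1 = 6 − 3 − 3 = 0; all invariant factors of ∂_2 are 1 so no torsion. So H_1 = 0.
rank ∂_2 = 3, rank ∂_3 = 0 ⇒ b_2 = 4 − 3 − 0 = 1. So H_2 = Z.

H_0 = Z,  H_1 = 0,  H_2 = Z.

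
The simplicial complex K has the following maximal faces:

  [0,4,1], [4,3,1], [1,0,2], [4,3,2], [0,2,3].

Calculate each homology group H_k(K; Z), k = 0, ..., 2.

Take the total order 0 < 1 < 2 < 3 < 4 on the vertex set. Then K (dimension 2) consists of the simplices:

  0-simplices (5): [0], [1], [2], [3], [4]
  1-simplices (10): [0,1], [0,2], [0,3], [0,4], [1,2], [1,3], [1,4], [2,3], [2,4], [3,4]
  2-simplices (5): [0,1,2], [0,1,4], [0,2,3], [1,3,4], [2,3,4]

so the chain groups are C_0 ≅ Z^5, C_1 ≅ Z^10, C_2 ≅ Z^5.

∂_1: C_1 → C_0 is given by ∂[p,q] = [q] − [p]. For instance
  ∂[3,4] = [4] − [3].
This gives a 5×10 integer matrix of rank 4; reducing to Smith normal form yields diagonal entries (1,1,1,1).

∂_2: C_2 → C_1 maps a triangle to the signed sum of its edges. For instance
  ∂[1,3,4] = [3,4] − [1,4] + [1,3],
  ∂[2,3,4] = [3,4] − [2,4] + [2,3].
This gives a 10×5 integer matrix of rank 5; reducing to Smith normal form yields diagonal entries (1,1,1,1,1).

Reading off H_k = ker ∂_k / im ∂_{k+1}:

  H_0: rank C_0 − rank ∂_1 = 5 − 4 = 1, and the invariant factors of ∂_1 are all 1, so H_0 = Z.
  H_1: rank ker ∂_1 − rank ∂_2 = (10 − 4) − 5 = 1, and the invariant factors of ∂_2 are all 1, so H_1 = Z.
  H_2: rank ker ∂_2 − rank ∂_3 = (5 − 5) − 0 = 0, and there is no ∂_3, so H_2 = 0.

H_0 = Z,  H_1 = Z,  H_2 = 0.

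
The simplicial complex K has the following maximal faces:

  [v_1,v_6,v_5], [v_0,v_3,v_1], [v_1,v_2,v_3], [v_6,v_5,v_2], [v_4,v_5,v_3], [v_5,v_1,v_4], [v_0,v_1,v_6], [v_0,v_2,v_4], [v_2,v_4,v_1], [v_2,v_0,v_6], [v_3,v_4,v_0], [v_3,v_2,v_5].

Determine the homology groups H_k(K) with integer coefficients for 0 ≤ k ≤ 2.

Order the vertices as v_0 < v_1 < v_2 < v_3 < v_4 < v_5 < v_6. Listing each simplex with vertices in this order, K has dimension 2 with simplices:

  0-simplices (7): [v_0], [v_1], [v_2], [v_3], [v_4], [v_5], [v_6]
  1-simplices (18): (18 of them)
  2-simplices (12): (12 of them)

so the chain groups are C_0 ≅ Z^7, C_1 ≅ Z^18, C_2 ≅ Z^12.

The boundary map ∂_1: C_1 → C_0 sends each edge [p,q] (with p < q) to q − p. For instance
  ∂[v_0,v_4] = [v_4] − [v_0].
The resulting 7×18 matrix has rank 6, and its Smith normal form has invariant factors (1,1,1,1,1,1).

Boundary ∂_2: C_2 → C_1 acts by ∂[p,q,r] = [q,r] − [p,r] + [p,q]. For instance
  ∂[v_1,v_2,v_4] = [v_2,v_4] − [v_1,v_4] + [v_1,v_2],
  ∂[v_1,v_5,v_6] = [v_5,v_6] − [v_1,v_6] + [v_1,v_5].
As a 18×12 matrix over Z this has rank 12, with invariant factors (1,1,1,1,1,1,1,1,1,1,1,2).

Reading off H_k = ker ∂_k / im ∂_{k+1}:

  H_0: rank C_0 − rank ∂_1 = 7 − 6 = 1, and the invariant factors of ∂_1 are all 1, so H_0 = Z.
  H_1: rank ker ∂_1 − rank ∂_2 = (18 − 6) − 12 = 0, and ∂_2 has invariant factor 2 > 1, so H_1 = Z/2.
  H_2: rank ker ∂_2 − rank ∂_3 = (12 − 12) − 0 = 0, and there is no ∂_3, so H_2 = 0.

(K is a triangulation of the real projective plane RP^2.)

H_0 ≅ Z,  H_1 ≅ Z/2,  H_2 = 0.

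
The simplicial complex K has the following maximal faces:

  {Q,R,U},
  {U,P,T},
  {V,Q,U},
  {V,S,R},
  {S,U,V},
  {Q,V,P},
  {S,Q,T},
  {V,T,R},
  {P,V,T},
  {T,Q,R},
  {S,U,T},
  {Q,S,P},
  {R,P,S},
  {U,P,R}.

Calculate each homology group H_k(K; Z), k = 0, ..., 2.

K has 7 vertices, 21 edges, 14 triangles.
rank ∂_0 = 0, rank ∂_1 = 6 ⇒ b_0 = 7 − 0 − 6 = 1; all invariant factors of ∂_1 are 1 so no torsion. So H_0 = Z.
rank ∂_1 = 6, rank ∂_2 = 13 ⇒ b_1 = 21 − 6 − 13 = 2; all invariant factors of ∂_2 are 1 so no torsion. So H_1 = Z^2.
rank ∂_2 = 13, rank ∂_3 = 0 ⇒ b_2 = 14 − 13 − 0 = 1. So H_2 = Z.

H_0 = Z,  H_1 = Z^2,  H_2 = Z.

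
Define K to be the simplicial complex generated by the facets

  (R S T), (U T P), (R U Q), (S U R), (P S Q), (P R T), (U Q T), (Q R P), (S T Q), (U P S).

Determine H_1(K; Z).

Order the vertices as P < Q < R < S < T < U. Listing each simplex with vertices in this order, K has dimension 2 with simplices:

  0-simplices (6): P, Q, R, S, T, U
  1-simplices (15): PQ, PR, PS, PT, PU, QR, QS, QT, QU, RS, RT, RU, ST, SU, TU
  2-simplices (10): PQR, PQS, PRT, PSU, PTU, QRU, QST, QTU, RST, RSU

giving chain groups C_0 ≅ Z^6, C_1 ≅ Z^15, C_2 ≅ Z^10.

∂_1: C_1 → C_0 is given by ∂[p,q] = [q] − [p]. For instance
  ∂PT = T − P.
The resulting 6×15 matrix has rank 5, and its Smith normal form has invariant factors (1,1,1,1,1).

The boundary map ∂_2: C_2 → C_1 maps a triangle to the signed sum of its edges. For instance
  ∂PTU = TU − PU + PT,
  ∂PQR = QR − PR + PQ.
As a 15×10 matrix over Z this has rank 10, with invariant factors (1,1,1,1,1,1,1,1,1,2).

Reading off H_k = ker ∂_k / im ∂_{k+1}:

  H_1: rank ker ∂_1 − rank ∂_2 = (15 − 5) − 10 = 0, and ∂_2 has invariant factor 2 > 1, so H_1 ≅ Z/2.

H_1 ≅ Z/2.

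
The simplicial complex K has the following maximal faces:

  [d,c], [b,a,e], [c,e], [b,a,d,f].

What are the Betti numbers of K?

We work with the vertex ordering a < b < c < d < e < f. The simplices of K, each written with vertices in increasing order, are:

  0-simplices (6): a, b, c, d, e, f
  1-simplices (10): ab, ad, ae, af, bd, be, bf, cd, ce, df
  2-simplices (5): abd, abe, abf, adf, bdf
  3-simplices (1): abdf

giving chain groups C_0 ≅ Z^6, C_1 ≅ Z^10, C_2 ≅ Z^5, C_3 ≅ Z^1.

∂_1: C_1 → C_0 maps an edge to its endpoints' difference, ∂[p,q] = q − p. For instance
  ∂cd = d − c.
This gives a 6×10 integer matrix of rank 5; reducing to Smith normal form yields diagonal entries (1,1,1,1,1).

Boundary ∂_2: C_2 → C_1 sends each 2-simplex [p,q,r] to [q,r] − [p,r] + [p,q]. For instance
  ∂abd = bd − ad + ab,
  ∂abf = bf − af + ab.
The resulting 10×5 matrix has rank 4, and its Smith normal form has invariant factors (1,1,1,1).

The boundary map ∂_3: C_3 → C_2 sends each 3-simplex σ to the alternating sum Σ_i (−1)^i (σ with its i-th vertex removed). For instance
  ∂abdf = bdf − adf + abf − abd.
This gives a 5×1 integer matrix of rank 1; reducing to Smith normal form yields diagonal entries (1).

Reading off H_k = ker ∂_k / im ∂_{k+1}:

  H_0: rank C_0 − rank ∂_1 = 6 − 5 = 1, and the invariant factors of ∂_1 are all 1, so H_0 ≅ Z.
  H_1: rank ker ∂_1 − rank ∂_2 = (10 − 5) − 4 = 1, and the invariant factors of ∂_2 are all 1, so H_1 ≅ Z.
  H_2: rank ker ∂_2 − rank ∂_3 = (5 − 4) − 1 = 0, and the invariant factors of ∂_3 are all 1, so H_2 ≅ 0.
  H_3: rank ker ∂_3 − rank ∂_4 = (1 − 1) − 0 = 0, and there is no ∂_4, so H_3 ≅ 0.

As a check, the Euler characteristic is 6 − 10 + 5 − 1 = 0, which agrees with 1 − 1 + 0 − 0 = 0.

Hence the Betti numbers are b_0 = 1, b_1 = 1, b_2 = 0, b_3 = 0.

b_0 = 1, b_1 = 1, b_2 = 0, b_3 = 0.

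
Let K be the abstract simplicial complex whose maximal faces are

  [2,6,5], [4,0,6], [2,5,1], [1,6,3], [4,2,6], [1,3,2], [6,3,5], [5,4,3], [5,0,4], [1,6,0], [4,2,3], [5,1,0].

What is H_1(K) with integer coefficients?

H_1 = Z_2.

Order the vertices as 0 < 1 < 2 < 3 < 4 < 5 < 6. Listing each simplex with vertices in this order, K has dimension 2 with simplices:

  0-simplices (7): [0], [1], [2], [3], [4], [5], [6]
  1-simplices (18): [0,1], [0,4], [0,5], [0,6], [1,2], [1,3], [1,5], [1,6], [2,3], [2,4], [2,5], [2,6], [3,4], [3,5], [3,6], [4,5], [4,6], [5,6]
  2-simplices (12): [0,1,5], [0,1,6], [0,4,5], [0,4,6], [1,2,3], [1,2,5], [1,3,6], [2,3,4], [2,4,6], [2,5,6], [3,4,5], [3,5,6]

giving chain groups C_0 ≅ Z^7, C_1 ≅ Z^18, C_2 ≅ Z^12.

The boundary map ∂_1: C_1 → C_0 is given by ∂[p,q] = [q] − [p]. For instance
  ∂[1,5] = [5] − [1].
This gives a 7×18 integer matrix of rank 6; reducing to Smith normal form yields diagonal entries (1,1,1,1,1,1).

Boundary ∂_2: C_2 → C_1 sends each 2-simplex [p,q,r] to [q,r] − [p,r] + [p,q]. For instance
  ∂[1,2,3] = [2,3] − [1,3] + [1,2],
  ∂[2,3,4] = [3,4] − [2,4] + [2,3].
As a 18×12 matrix over Z this has rank 12, with invariant factors (1,1,1,1,1,1,1,1,1,1,1,2).

Reading off H_k = ker ∂_k / im ∂_{k+1}:

  H_1: rank ker ∂_1 − rank ∂_2 = (18 − 6) − 12 = 0, and ∂_2 has invariant factor 2 > 1, so H_1 = Z_2.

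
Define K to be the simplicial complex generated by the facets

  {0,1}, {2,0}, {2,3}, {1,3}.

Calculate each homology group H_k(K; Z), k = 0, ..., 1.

Take the total order 0 < 1 < 2 < 3 on the vertex set. Then K (dimension 1) consists of the simplices:

  0-simplices (4): [0], [1], [2], [3]
  1-simplices (4): [0,1], [0,2], [1,3], [2,3]

so the chain groups are C_0 ≅ Z^4, C_1 ≅ Z^4.

Boundary ∂_1: C_1 → C_0 is given by ∂[p,q] = [q] − [p]. For instance
  ∂[2,3] = [3] − [2].
The resulting 4×4 matrix has rank 3, and its Smith normal form has invariant factors (1,1,1).

Now H_k = ker ∂_k / im ∂_{k+1}, so:

  H_0: rank C_0 − rank ∂_1 = 4 − 3 = 1, and the invariant factors of ∂_1 are all 1, so H_0 = Z.
  H_1: rank ker ∂_1 − rank ∂_2 = (4 − 3) − 0 = 1, and there is no ∂_2, so H_1 = Z.

H_0 = Z,  H_1 = Z.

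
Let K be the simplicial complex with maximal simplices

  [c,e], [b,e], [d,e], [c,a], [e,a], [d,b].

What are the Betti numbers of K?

b_0 = 1, b_1 = 2.

Take the total order a < b < c < d < e on the vertex set. Then K (dimension 1) consists of the simplices:

  0-simplices (5): a, b, c, d, e
  1-simplices (6): ac, ae, bd, be, ce, de

so the chain groups are C_0 ≅ Z^5, C_1 ≅ Z^6.

The boundary map ∂_1: C_1 → C_0 is given by ∂[p,q] = [q] − [p].
The resulting 5×6 matrix has rank 4, and its Smith normal form has invariant factors (1,1,1,1).

Computing H_k = (kernel of ∂_k) / (image of ∂_{k+1}):

  H_0: rank C_0 − rank ∂_1 = 5 − 4 = 1, and the invariant factors of ∂_1 are all 1, so H_0 = Z.
  H_1: rank ker ∂_1 − rank ∂_2 = (6 − 4) − 0 = 2, and there is no ∂_2, so H_1 = Z^2.

Hence the Betti numbers are b_0 = 1, b_1 = 2.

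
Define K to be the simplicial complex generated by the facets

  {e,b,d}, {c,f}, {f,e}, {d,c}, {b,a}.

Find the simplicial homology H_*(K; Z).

Fix the vertex order a < b < c < d < e < f and write every simplex with vertices in increasing order. Then dim K = 2 and the simplices of K are:

  0-simplices (6): a, b, c, d, e, f
  1-simplices (7): ab, bd, be, cd, cf, de, ef
  2-simplices (1): bde

so the chain groups are C_0 ≅ Z^6, C_1 ≅ Z^7, C_2 ≅ Z^1.

The boundary map ∂_1: C_1 → C_0 is given by ∂[p,q] = [q] − [p].
The 6×7 boundary matrix has rank 5 and Smith normal form diag(1,1,1,1,1).

The boundary map ∂_2: C_2 → C_1 acts by ∂[p,q,r] = [q,r] − [p,r] + [p,q]. For instance
  ∂bde = de − be + bd.
This gives a 7×1 integer matrix of rank 1; reducing to Smith normal form yields diagonal entries (1).

From H_k ≅ ker(∂_k) / im(∂_{k+1}) we obtain:

  H_0: rank C_0 − rank ∂_1 = 6 − 5 = 1, and the invariant factors of ∂_1 are all 1, so H_0 ≅ Z.
  H_1: rank ker ∂_1 − rank ∂_2 = (7 − 5) − 1 = 1, and the invariant factors of ∂_2 are all 1, so H_1 ≅ Z.
  H_2: rank ker ∂_2 − rank ∂_3 = (1 − 1) − 0 = 0, and there is no ∂_3, so H_2 ≅ 0.

H_0 = Z,  H_1 = Z,  H_2 = 0.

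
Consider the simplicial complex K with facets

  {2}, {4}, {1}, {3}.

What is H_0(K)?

We work with the vertex ordering 1 < 2 < 3 < 4. The simplices of K, each written with vertices in increasing order, are:

  0-simplices (4): [1], [2], [3], [4]

Hence C_0 ≅ Z^4.

Reading off H_k = ker ∂_k / im ∂_{k+1}:

  H_0: rank C_0 − rank ∂_1 = 4 − 0 = 4, and there is no ∂_1, so H_0 = Z^4.

H_0 ≅ Z^4.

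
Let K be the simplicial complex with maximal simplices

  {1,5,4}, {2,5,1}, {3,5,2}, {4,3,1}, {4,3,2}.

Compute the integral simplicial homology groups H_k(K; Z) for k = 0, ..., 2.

Order the vertices as 1 < 2 < 3 < 4 < 5. Listing each simplex with vertices in this order, K has dimension 2 with simplices:

  0-simplices (5): [1], [2], [3], [4], [5]
  1-simplices (10): [1,2], [1,3], [1,4], [1,5], [2,3], [2,4], [2,5], [3,4], [3,5], [4,5]
  2-simplices (5): [1,2,5], [1,3,4], [1,4,5], [2,3,4], [2,3,5]

so the chain groups are C_0 ≅ Z^5, C_1 ≅ Z^10, C_2 ≅ Z^5.

Boundary ∂_1: C_1 → C_0 is given by ∂[p,q] = [q] − [p]. For instance
  ∂[4,5] = [5] − [4].
This gives a 5×10 integer matrix of rank 4; reducing to Smith normal form yields diagonal entries (1,1,1,1).

Boundary ∂_2: C_2 → C_1 maps a triangle to the signed sum of its edges. For instance
  ∂[2,3,4] = [3,4] − [2,4] + [2,3],
  ∂[1,2,5] = [2,5] − [1,5] + [1,2].
As a 10×5 matrix over Z this has rank 5, with invariant factors (1,1,1,1,1).

Reading off H_k = ker ∂_k / im ∂_{k+1}:

  H_0: rank C_0 − rank ∂_1 = 5 − 4 = 1, and the invariant factors of ∂_1 are all 1, so H_0 = Z.
  H_1: rank ker ∂_1 − rank ∂_2 = (10 − 4) − 5 = 1, and the invariant factors of ∂_2 are all 1, so H_1 = Z.
  H_2: rank ker ∂_2 − rank ∂_3 = (5 − 5) − 0 = 0, and there is no ∂_3, so H_2 = 0.

H_0 ≅ Z,  H_1 ≅ Z,  H_2 = 0.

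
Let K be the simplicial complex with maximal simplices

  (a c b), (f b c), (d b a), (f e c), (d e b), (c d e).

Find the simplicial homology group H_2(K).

Take the total order a < b < c < d < e < f on the vertex set. Then K (dimension 2) consists of the simplices:

  0-simplices (6): a, b, c, d, e, f
  1-simplices (12): ab, ac, ad, bc, bd, be, bf, cd, ce, cf, de, ef
  2-simplices (6): abc, abd, bcf, bde, cde, cef

Hence C_0 ≅ Z^6, C_1 ≅ Z^12, C_2 ≅ Z^6.

Boundary ∂_1: C_1 → C_0 sends each edge [p,q] (with p < q) to q − p.
The 6×12 boundary matrix has rank 5 and Smith normal form diag(1,1,1,1,1).

Boundary ∂_2: C_2 → C_1 sends each 2-simplex [p,q,r] to [q,r] − [p,r] + [p,q]. For instance
  ∂abd = bd − ad + ab,
  ∂bcf = cf − bf + bc.
As a 12×6 matrix over Z this has rank 6, with invariant factors (1,1,1,1,1,1).

From H_k ≅ ker(∂_k) / im(∂_{k+1}) we obtain:

  H_2: rank ker ∂_2 − rank ∂_3 = (6 − 6) − 0 = 0, and there is no ∂_3, so H_2 = 0.

H_2 = 0.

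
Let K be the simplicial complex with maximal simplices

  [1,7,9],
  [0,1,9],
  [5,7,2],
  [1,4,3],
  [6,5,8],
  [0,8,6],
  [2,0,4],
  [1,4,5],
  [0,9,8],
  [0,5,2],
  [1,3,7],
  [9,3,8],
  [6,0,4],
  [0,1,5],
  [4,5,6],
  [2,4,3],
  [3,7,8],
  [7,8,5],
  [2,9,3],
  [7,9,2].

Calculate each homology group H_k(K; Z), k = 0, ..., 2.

H_0 ≅ Z,  H_1 ≅ Z ⊕ Z/2Z,  H_2 = 0.

Order the vertices as 0 < 1 < 2 < 3 < 4 < 5 < 6 < 7 < 8 < 9. Listing each simplex with vertices in this order, K has dimension 2 with simplices:

  0-simplices (10): [0], [1], [2], [3], [4], [5], [6], [7], [8], [9]
  1-simplices (30): (30 of them)
  2-simplices (20): (20 of them)

giving chain groups C_0 ≅ Z^10, C_1 ≅ Z^30, C_2 ≅ Z^20.

The boundary map ∂_1: C_1 → C_0 sends each edge [p,q] (with p < q) to q − p. For instance
  ∂[7,8] = [8] − [7].
As a 10×30 matrix over Z this has rank 9, with invariant factors (1,1,1,1,1,1,1,1,1).

The boundary map ∂_2: C_2 → C_1 sends each 2-simplex [p,q,r] to [q,r] − [p,r] + [p,q]. For instance
  ∂[1,3,7] = [3,7] − [1,7] + [1,3],
  ∂[2,7,9] = [7,9] − [2,9] + [2,7].
This gives a 30×20 integer matrix of rank 20; reducing to Smith normal form yields diagonal entries (1,1,1,1,1,1,1,1,1,1,1,1,1,1,1,1,1,1,1,2).

From H_k ≅ ker(∂_k) / im(∂_{k+1}) we obtain:

  H_0: rank C_0 − rank ∂_1 = 10 − 9 = 1, and the invariant factors of ∂_1 are all 1, so H_0 ≅ Z.
  H_1: rank ker ∂_1 − rank ∂_2 = (30 − 9) − 20 = 1, and ∂_2 has invariant factor 2 > 1, so H_1 ≅ Z ⊕ Z/2Z.
  H_2: rank ker ∂_2 − rank ∂_3 = (20 − 20) − 0 = 0, and there is no ∂_3, so H_2 ≅ 0.

(K is a triangulation of the Klein bottle.)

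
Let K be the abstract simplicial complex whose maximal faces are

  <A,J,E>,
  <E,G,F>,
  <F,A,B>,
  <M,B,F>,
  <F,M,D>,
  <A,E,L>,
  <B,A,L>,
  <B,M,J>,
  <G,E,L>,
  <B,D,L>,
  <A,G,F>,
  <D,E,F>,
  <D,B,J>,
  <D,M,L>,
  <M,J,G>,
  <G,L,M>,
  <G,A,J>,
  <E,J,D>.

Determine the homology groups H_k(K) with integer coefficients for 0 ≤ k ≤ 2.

H_0 = Z,  H_1 = Z ⊕ Z/2,  H_2 = 0.

We work with the vertex ordering A < B < D < E < F < G < J < L < M. The simplices of K, each written with vertices in increasing order, are:

  0-simplices (9): A, B, D, E, F, G, J, L, M
  1-simplices (27): AB, AE, AF, AG, AJ, AL, BD, BF, BJ, BL, BM, DE, DF, DJ, DL, DM, EF, EG, EJ, EL, FG, FM, GJ, GL, GM, JM, LM
  2-simplices (18): ABF, ABL, AEJ, AEL, AFG, AGJ, BDJ, BDL, BFM, BJM, DEF, DEJ, DFM, DLM, EFG, EGL, GJM, GLM

giving chain groups C_0 ≅ Z^9, C_1 ≅ Z^27, C_2 ≅ Z^18.

Boundary ∂_1: C_1 → C_0 maps an edge to its endpoints' difference, ∂[p,q] = q − p.
As a 9×27 matrix over Z this has rank 8, with invariant factors (1,1,1,1,1,1,1,1).

Boundary ∂_2: C_2 → C_1 acts by ∂[p,q,r] = [q,r] − [p,r] + [p,q]. For instance
  ∂DEJ = EJ − DJ + DE,
  ∂BDJ = DJ − BJ + BD.
The 27×18 boundary matrix has rank 18 and Smith normal form diag(1,1,1,1,1,1,1,1,1,1,1,1,1,1,1,1,1,2).

Now H_k = ker ∂_k / im ∂_{k+1}, so:

  H_0: rank C_0 − rank ∂_1 = 9 − 8 = 1, and the invariant factors of ∂_1 are all 1, so H_0 ≅ Z.
  H_1: rank ker ∂_1 − rank ∂_2 = (27 − 8) − 18 = 1, and ∂_2 has invariant factor 2 > 1, so H_1 ≅ Z ⊕ Z/2.
  H_2: rank ker ∂_2 − rank ∂_3 = (18 − 18) − 0 = 0, and there is no ∂_3, so H_2 ≅ 0.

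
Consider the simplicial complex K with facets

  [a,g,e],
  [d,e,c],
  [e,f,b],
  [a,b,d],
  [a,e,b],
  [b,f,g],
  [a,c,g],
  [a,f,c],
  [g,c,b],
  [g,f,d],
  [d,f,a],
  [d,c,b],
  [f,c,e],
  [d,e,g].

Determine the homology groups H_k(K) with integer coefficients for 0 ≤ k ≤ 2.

We work with the vertex ordering a < b < c < d < e < f < g. The simplices of K, each written with vertices in increasing order, are:

  0-simplices (7): a, b, c, d, e, f, g
  1-simplices (21): ab, ac, ad, ae, af, ag, bc, bd, be, bf, bg, cd, ce, cf, cg, de, df, dg, ef, eg, fg
  2-simplices (14): abd, abe, acf, acg, adf, aeg, bcd, bcg, bef, bfg, cde, cef, deg, dfg

giving chain groups C_0 ≅ Z^7, C_1 ≅ Z^21, C_2 ≅ Z^14.

The boundary map ∂_1: C_1 → C_0 is given by ∂[p,q] = [q] − [p].
As a 7×21 matrix over Z this has rank 6, with invariant factors (1,1,1,1,1,1).

Boundary ∂_2: C_2 → C_1 sends each 2-simplex [p,q,r] to [q,r] − [p,r] + [p,q]. For instance
  ∂abe = be − ae + ab,
  ∂bef = ef − bf + be.
As a 21×14 matrix over Z this has rank 13, with invariant factors (1,1,1,1,1,1,1,1,1,1,1,1,1).

From H_k ≅ ker(∂_k) / im(∂_{k+1}) we obtain:

  H_0: rank C_0 − rank ∂_1 = 7 − 6 = 1, and the invariant factors of ∂_1 are all 1, so H_0 ≅ Z.
  H_1: rank ker ∂_1 − rank ∂_2 = (21 − 6) − 13 = 2, and the invariant factors of ∂_2 are all 1, so H_1 ≅ Z^2.
  H_2: rank ker ∂_2 − rank ∂_3 = (14 − 13) − 0 = 1, and there is no ∂_3, so H_2 ≅ Z.

As a check, the Euler characteristic is 7 − 21 + 14 = 0, which agrees with 1 − 2 + 1 = 0.

H_0 = Z,  H_1 = Z^2,  H_2 = Z.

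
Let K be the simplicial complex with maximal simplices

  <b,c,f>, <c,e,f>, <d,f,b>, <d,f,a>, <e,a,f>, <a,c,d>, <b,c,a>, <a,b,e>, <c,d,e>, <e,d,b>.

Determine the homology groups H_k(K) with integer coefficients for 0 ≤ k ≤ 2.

H_0 = Z,  H_1 = Z/2,  H_2 = 0.

Order the vertices as a < b < c < d < e < f. Listing each simplex with vertices in this order, K has dimension 2 with simplices:

  0-simplices (6): a, b, c, d, e, f
  1-simplices (15): ab, ac, ad, ae, af, bc, bd, be, bf, cd, ce, cf, de, df, ef
  2-simplices (10): abc, abe, acd, adf, aef, bcf, bde, bdf, cde, cef

so the chain groups are C_0 ≅ Z^6, C_1 ≅ Z^15, C_2 ≅ Z^10.

∂_1: C_1 → C_0 maps an edge to its endpoints' difference, ∂[p,q] = q − p.
The resulting 6×15 matrix has rank 5, and its Smith normal form has invariant factors (1,1,1,1,1).

∂_2: C_2 → C_1 acts by ∂[p,q,r] = [q,r] − [p,r] + [p,q]. For instance
  ∂bdf = df − bf + bd,
  ∂abe = be − ae + ab.
The 15×10 boundary matrix has rank 10 and Smith normal form diag(1,1,1,1,1,1,1,1,1,2).

Reading off H_k = ker ∂_k / im ∂_{k+1}:

  H_0: rank C_0 − rank ∂_1 = 6 − 5 = 1, and the invariant factors of ∂_1 are all 1, so H_0 ≅ Z.
  H_1: rank ker ∂_1 − rank ∂_2 = (15 − 5) − 10 = 0, and ∂_2 has invariant factor 2 > 1, so H_1 ≅ Z/2.
  H_2: rank ker ∂_2 − rank ∂_3 = (10 − 10) − 0 = 0, and there is no ∂_3, so H_2 ≅ 0.

As a check, the Euler characteristic is 6 − 15 + 10 = 1, which agrees with 1 − 0 + 0 = 1.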